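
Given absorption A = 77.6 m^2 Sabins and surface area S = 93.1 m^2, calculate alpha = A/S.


Absorption coefficient = absorbed power / incident power
alpha = A / S = 77.6 / 93.1 = 0.83351


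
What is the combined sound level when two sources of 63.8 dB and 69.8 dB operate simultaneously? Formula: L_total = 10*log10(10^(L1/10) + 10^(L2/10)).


10^(63.8/10) = 2.39883e+06
10^(69.8/10) = 9.54993e+06
Sum = 2.39883e+06 + 9.54993e+06 = 1.19488e+07
L_total = 10*log10(1.19488e+07) = 70.773 dB


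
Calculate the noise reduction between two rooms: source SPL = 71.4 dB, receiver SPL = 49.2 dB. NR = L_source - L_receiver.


NR = L_source - L_receiver (difference between source and receiving room levels)
NR = 71.4 - 49.2 = 22.2 dB


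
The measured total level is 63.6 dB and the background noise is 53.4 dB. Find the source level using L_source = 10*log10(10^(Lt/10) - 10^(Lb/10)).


10^(63.6/10) = 2.29087e+06
10^(53.4/10) = 218776
Difference = 2.29087e+06 - 218776 = 2.07209e+06
L_source = 10*log10(2.07209e+06) = 63.164 dB


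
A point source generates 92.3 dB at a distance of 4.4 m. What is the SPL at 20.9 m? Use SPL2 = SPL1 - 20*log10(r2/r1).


r2/r1 = 20.9/4.4 = 4.75
Correction = 20*log10(4.75) = 13.5339 dB
SPL2 = 92.3 - 13.5339 = 78.766 dB


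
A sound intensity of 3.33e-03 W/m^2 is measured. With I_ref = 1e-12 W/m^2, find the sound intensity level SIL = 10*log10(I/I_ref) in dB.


I / I_ref = 3.33e-03 / 1e-12 = 3.33e+09
SIL = 10 * log10(3.33e+09) = 95.224 dB


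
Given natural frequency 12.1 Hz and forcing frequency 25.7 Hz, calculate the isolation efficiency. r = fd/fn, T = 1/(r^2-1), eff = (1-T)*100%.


r = 25.7 / 12.1 = 2.12397
r^2 - 1 = 2.12397^2 - 1 = 3.51125
T = 1/3.51125 = 0.284799
Efficiency = (1 - 0.284799)*100 = 71.52 %


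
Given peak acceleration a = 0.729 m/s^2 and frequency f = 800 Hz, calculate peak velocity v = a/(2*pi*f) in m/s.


omega = 2*pi*f = 2*pi*800 = 5026.55 rad/s
v = a / omega = 0.729 / 5026.55 = 0.00014503 m/s


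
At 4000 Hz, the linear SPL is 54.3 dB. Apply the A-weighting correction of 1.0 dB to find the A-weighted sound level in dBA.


A-weighting table: 4000 Hz -> 1.0 dB correction
SPL_A = SPL + correction = 54.3 + (1.0) = 55.3 dBA


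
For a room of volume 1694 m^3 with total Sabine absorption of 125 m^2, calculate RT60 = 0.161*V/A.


RT60 = 0.161 * 1694 / 125 = 2.1819 s


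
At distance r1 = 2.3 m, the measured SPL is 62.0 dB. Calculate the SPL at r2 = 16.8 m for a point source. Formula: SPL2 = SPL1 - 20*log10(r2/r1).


r2/r1 = 16.8/2.3 = 7.30435
Correction = 20*log10(7.30435) = 17.2716 dB
SPL2 = 62.0 - 17.2716 = 44.728 dB


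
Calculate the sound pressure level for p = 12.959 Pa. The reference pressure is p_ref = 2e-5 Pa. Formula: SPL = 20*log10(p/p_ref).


p / p_ref = 12.959 / 2e-5 = 647950
SPL = 20 * log10(647950) = 116.23 dB


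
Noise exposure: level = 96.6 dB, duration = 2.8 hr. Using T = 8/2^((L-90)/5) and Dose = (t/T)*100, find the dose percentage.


T_allowed = 8 / 2^((96.6 - 90)/5) = 3.20428 hr
Dose = 2.8 / 3.20428 * 100 = 87.383 %


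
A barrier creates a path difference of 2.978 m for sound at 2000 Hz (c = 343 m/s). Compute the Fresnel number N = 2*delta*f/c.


N = 2*delta*f/c = 2*delta/lambda, where lambda = c/f
lambda = 343 / 2000 = 0.1715 m
N = 2 * 2.978 / 0.1715 = 34.729


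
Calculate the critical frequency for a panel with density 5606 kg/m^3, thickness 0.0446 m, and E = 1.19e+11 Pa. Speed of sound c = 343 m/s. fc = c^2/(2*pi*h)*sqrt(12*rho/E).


12*rho/E = 12*5606/1.19e+11 = 5.65311e-07
sqrt(12*rho/E) = sqrt(5.65311e-07) = 0.000751872
c^2/(2*pi*h) = 343^2/(2*pi*0.0446) = 419830
fc = 419830 * 0.000751872 = 315.66 Hz


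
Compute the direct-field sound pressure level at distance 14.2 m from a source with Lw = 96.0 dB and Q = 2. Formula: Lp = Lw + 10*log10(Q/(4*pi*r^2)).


4*pi*r^2 = 4*pi*14.2^2 = 2533.88 m^2
Q / (4*pi*r^2) = 2 / 2533.88 = 0.000789303
Lp = 96.0 + 10*log10(0.000789303) = 64.972 dB


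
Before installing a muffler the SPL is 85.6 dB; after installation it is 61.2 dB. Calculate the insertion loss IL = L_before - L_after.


Insertion loss = SPL without muffler - SPL with muffler
IL = 85.6 - 61.2 = 24.4 dB


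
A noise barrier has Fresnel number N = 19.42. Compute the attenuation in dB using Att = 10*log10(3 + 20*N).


3 + 20*N = 3 + 20*19.42 = 391.4
Att = 10*log10(391.4) = 25.926 dB


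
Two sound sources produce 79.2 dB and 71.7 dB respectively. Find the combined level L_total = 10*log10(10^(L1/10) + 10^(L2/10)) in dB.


10^(79.2/10) = 8.31764e+07
10^(71.7/10) = 1.47911e+07
Sum = 8.31764e+07 + 1.47911e+07 = 9.79675e+07
L_total = 10*log10(9.79675e+07) = 79.911 dB


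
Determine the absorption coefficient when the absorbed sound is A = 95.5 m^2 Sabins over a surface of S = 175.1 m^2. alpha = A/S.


Absorption coefficient = absorbed power / incident power
alpha = A / S = 95.5 / 175.1 = 0.5454


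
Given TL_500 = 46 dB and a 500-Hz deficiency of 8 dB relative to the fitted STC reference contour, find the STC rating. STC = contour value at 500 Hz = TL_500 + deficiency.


By ASTM E413, STC = value of the fitted reference contour at 500 Hz.
Contour value at 500 Hz = TL_500 + deficiency = 46 + 8 = 54
STC = 54


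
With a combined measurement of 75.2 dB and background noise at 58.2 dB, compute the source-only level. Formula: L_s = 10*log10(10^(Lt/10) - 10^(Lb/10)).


10^(75.2/10) = 3.31131e+07
10^(58.2/10) = 660693
Difference = 3.31131e+07 - 660693 = 3.24524e+07
L_source = 10*log10(3.24524e+07) = 75.112 dB


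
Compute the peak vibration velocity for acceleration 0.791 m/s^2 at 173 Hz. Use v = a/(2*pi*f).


omega = 2*pi*f = 2*pi*173 = 1086.99 rad/s
v = a / omega = 0.791 / 1086.99 = 0.0007277 m/s


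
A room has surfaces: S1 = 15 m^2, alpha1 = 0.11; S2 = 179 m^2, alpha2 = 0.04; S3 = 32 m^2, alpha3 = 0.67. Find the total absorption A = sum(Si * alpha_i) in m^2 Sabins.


15 * 0.11 = 1.65
179 * 0.04 = 7.16
32 * 0.67 = 21.44
A_total = 1.65 + 7.16 + 21.44 = 30.25 m^2


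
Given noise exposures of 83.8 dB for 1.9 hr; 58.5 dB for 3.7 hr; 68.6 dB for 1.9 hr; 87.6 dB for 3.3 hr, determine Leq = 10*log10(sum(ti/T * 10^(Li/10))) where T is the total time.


T_total = 1.9 + 3.7 + 1.9 + 3.3 = 10.8 hr
(1.9/10.8) * 10^(83.8/10) = 4.22017e+07
(3.7/10.8) * 10^(58.5/10) = 242537
(1.9/10.8) * 10^(68.6/10) = 1.27447e+06
(3.3/10.8) * 10^(87.6/10) = 1.75829e+08
Sum = 4.22017e+07 + 242537 + 1.27447e+06 + 1.75829e+08 = 2.19548e+08
Leq = 10*log10(2.19548e+08) = 83.415 dB


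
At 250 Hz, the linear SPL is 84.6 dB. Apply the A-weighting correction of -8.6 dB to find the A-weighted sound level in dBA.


A-weighting table: 250 Hz -> -8.6 dB correction
SPL_A = SPL + correction = 84.6 + (-8.6) = 76 dBA


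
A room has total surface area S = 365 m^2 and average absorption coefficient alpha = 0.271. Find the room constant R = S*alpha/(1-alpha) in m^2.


R = 365 * 0.271 / (1 - 0.271) = 135.69 m^2


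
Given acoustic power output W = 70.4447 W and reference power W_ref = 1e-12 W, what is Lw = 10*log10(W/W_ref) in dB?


W / W_ref = 70.4447 / 1e-12 = 7.04447e+13
Lw = 10 * log10(7.04447e+13) = 138.48 dB


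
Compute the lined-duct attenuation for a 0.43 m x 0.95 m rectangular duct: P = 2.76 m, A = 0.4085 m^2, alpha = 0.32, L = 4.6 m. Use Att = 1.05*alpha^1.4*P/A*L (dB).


alpha^1.4 = 0.32^1.4 = 0.202866
Attenuation rate = 1.05 * alpha^1.4 * P / A
= 1.05 * 0.202866 * 2.76 / 0.4085 = 1.43918 dB/m
Total Att = 1.43918 * 4.6 = 6.6202 dB


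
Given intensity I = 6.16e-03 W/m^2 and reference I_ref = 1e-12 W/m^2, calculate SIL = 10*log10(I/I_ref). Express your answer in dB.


I / I_ref = 6.16e-03 / 1e-12 = 6.16e+09
SIL = 10 * log10(6.16e+09) = 97.896 dB


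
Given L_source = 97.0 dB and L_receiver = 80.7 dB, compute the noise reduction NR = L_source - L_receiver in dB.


NR = L_source - L_receiver (difference between source and receiving room levels)
NR = 97.0 - 80.7 = 16.3 dB


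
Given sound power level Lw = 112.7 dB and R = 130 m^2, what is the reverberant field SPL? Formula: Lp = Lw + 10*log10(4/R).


4/R = 4/130 = 0.0307692
Lp = 112.7 + 10*log10(0.0307692) = 97.581 dB


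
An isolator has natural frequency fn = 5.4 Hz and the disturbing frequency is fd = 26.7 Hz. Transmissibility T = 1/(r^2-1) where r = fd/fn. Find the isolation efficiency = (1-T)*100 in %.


r = 26.7 / 5.4 = 4.94444
r^2 - 1 = 4.94444^2 - 1 = 23.4475
T = 1/23.4475 = 0.0426485
Efficiency = (1 - 0.0426485)*100 = 95.735 %


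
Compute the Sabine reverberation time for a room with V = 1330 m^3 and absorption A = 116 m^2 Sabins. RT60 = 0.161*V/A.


RT60 = 0.161 * 1330 / 116 = 1.8459 s


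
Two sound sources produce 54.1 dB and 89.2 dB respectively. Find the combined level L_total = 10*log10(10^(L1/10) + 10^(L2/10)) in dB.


10^(54.1/10) = 257040
10^(89.2/10) = 8.31764e+08
Sum = 257040 + 8.31764e+08 = 8.32021e+08
L_total = 10*log10(8.32021e+08) = 89.201 dB


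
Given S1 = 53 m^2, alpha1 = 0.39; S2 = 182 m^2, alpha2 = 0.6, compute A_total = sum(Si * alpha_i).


53 * 0.39 = 20.67
182 * 0.6 = 109.2
A_total = 20.67 + 109.2 = 129.87 m^2


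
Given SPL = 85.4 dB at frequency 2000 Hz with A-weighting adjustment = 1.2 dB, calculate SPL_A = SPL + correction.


A-weighting table: 2000 Hz -> 1.2 dB correction
SPL_A = SPL + correction = 85.4 + (1.2) = 86.6 dBA


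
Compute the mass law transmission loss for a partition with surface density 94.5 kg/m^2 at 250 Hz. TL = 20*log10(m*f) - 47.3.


m * f = 94.5 * 250 = 23625
20*log10(23625) = 87.4674 dB
TL = 87.4674 - 47.3 = 40.167 dB


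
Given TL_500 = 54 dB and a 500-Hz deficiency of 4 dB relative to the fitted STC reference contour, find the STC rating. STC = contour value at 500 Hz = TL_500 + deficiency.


By ASTM E413, STC = value of the fitted reference contour at 500 Hz.
Contour value at 500 Hz = TL_500 + deficiency = 54 + 4 = 58
STC = 58


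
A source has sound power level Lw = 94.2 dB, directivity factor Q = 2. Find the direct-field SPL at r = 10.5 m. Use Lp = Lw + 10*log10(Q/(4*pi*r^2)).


4*pi*r^2 = 4*pi*10.5^2 = 1385.44 m^2
Q / (4*pi*r^2) = 2 / 1385.44 = 0.00144358
Lp = 94.2 + 10*log10(0.00144358) = 65.794 dB


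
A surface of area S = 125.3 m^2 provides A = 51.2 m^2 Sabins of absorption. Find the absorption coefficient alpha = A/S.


Absorption coefficient = absorbed power / incident power
alpha = A / S = 51.2 / 125.3 = 0.40862


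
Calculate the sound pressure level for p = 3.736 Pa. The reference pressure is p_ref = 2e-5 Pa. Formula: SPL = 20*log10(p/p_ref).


p / p_ref = 3.736 / 2e-5 = 186800
SPL = 20 * log10(186800) = 105.43 dB


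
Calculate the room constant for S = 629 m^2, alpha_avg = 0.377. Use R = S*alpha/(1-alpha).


R = 629 * 0.377 / (1 - 0.377) = 380.63 m^2


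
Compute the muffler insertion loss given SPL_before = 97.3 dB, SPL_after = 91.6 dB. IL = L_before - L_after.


Insertion loss = SPL without muffler - SPL with muffler
IL = 97.3 - 91.6 = 5.7 dB


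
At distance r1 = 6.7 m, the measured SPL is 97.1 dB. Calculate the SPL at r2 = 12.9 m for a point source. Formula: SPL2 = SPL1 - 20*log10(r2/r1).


r2/r1 = 12.9/6.7 = 1.92537
Correction = 20*log10(1.92537) = 5.69028 dB
SPL2 = 97.1 - 5.69028 = 91.41 dB


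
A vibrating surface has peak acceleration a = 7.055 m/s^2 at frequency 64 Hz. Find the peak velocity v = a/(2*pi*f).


omega = 2*pi*f = 2*pi*64 = 402.124 rad/s
v = a / omega = 7.055 / 402.124 = 0.017544 m/s


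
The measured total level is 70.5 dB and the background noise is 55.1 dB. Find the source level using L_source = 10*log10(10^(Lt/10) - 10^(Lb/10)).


10^(70.5/10) = 1.12202e+07
10^(55.1/10) = 323594
Difference = 1.12202e+07 - 323594 = 1.08966e+07
L_source = 10*log10(1.08966e+07) = 70.373 dB


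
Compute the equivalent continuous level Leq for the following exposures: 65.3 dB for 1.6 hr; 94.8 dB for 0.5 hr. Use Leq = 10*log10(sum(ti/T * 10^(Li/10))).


T_total = 1.6 + 0.5 = 2.1 hr
(1.6/2.1) * 10^(65.3/10) = 2.58167e+06
(0.5/2.1) * 10^(94.8/10) = 7.19036e+08
Sum = 2.58167e+06 + 7.19036e+08 = 7.21618e+08
Leq = 10*log10(7.21618e+08) = 88.583 dB


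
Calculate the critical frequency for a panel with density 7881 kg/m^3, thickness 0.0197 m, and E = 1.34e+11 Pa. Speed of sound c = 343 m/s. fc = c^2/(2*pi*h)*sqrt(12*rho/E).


12*rho/E = 12*7881/1.34e+11 = 7.05761e-07
sqrt(12*rho/E) = sqrt(7.05761e-07) = 0.000840096
c^2/(2*pi*h) = 343^2/(2*pi*0.0197) = 950478
fc = 950478 * 0.000840096 = 798.49 Hz


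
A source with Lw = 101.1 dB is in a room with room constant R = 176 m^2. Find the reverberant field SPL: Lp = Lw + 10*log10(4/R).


4/R = 4/176 = 0.0227273
Lp = 101.1 + 10*log10(0.0227273) = 84.665 dB


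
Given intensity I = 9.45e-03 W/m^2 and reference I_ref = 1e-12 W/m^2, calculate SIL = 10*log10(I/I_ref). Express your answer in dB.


I / I_ref = 9.45e-03 / 1e-12 = 9.45e+09
SIL = 10 * log10(9.45e+09) = 99.754 dB


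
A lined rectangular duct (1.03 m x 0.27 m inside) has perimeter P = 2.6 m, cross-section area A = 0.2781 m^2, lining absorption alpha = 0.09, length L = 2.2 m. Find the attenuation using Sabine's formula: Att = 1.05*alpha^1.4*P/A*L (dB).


alpha^1.4 = 0.09^1.4 = 0.034351
Attenuation rate = 1.05 * alpha^1.4 * P / A
= 1.05 * 0.034351 * 2.6 / 0.2781 = 0.33721 dB/m
Total Att = 0.33721 * 2.2 = 0.74186 dB


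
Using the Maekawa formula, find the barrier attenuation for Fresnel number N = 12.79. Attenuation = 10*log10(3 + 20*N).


3 + 20*N = 3 + 20*12.79 = 258.8
Att = 10*log10(258.8) = 24.13 dB


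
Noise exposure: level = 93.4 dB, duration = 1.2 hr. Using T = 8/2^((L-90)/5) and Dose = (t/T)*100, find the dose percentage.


T_allowed = 8 / 2^((93.4 - 90)/5) = 4.99332 hr
Dose = 1.2 / 4.99332 * 100 = 24.032 %


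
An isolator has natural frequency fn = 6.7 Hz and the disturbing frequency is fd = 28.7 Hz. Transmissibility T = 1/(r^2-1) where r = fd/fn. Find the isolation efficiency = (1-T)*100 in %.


r = 28.7 / 6.7 = 4.28358
r^2 - 1 = 4.28358^2 - 1 = 17.3491
T = 1/17.3491 = 0.0576399
Efficiency = (1 - 0.0576399)*100 = 94.236 %


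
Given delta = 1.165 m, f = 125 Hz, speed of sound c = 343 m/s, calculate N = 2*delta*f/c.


N = 2*delta*f/c = 2*delta/lambda, where lambda = c/f
lambda = 343 / 125 = 2.744 m
N = 2 * 1.165 / 2.744 = 0.84913


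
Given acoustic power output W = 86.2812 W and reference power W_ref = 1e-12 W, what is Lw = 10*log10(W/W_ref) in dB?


W / W_ref = 86.2812 / 1e-12 = 8.62812e+13
Lw = 10 * log10(8.62812e+13) = 139.36 dB


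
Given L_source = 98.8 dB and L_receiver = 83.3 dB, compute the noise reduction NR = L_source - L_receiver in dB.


NR = L_source - L_receiver (difference between source and receiving room levels)
NR = 98.8 - 83.3 = 15.5 dB


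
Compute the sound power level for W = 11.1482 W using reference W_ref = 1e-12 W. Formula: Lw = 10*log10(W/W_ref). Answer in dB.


W / W_ref = 11.1482 / 1e-12 = 1.11482e+13
Lw = 10 * log10(1.11482e+13) = 130.47 dB


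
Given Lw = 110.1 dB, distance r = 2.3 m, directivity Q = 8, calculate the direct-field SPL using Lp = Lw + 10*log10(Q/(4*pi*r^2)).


4*pi*r^2 = 4*pi*2.3^2 = 66.4761 m^2
Q / (4*pi*r^2) = 8 / 66.4761 = 0.120344
Lp = 110.1 + 10*log10(0.120344) = 100.9 dB


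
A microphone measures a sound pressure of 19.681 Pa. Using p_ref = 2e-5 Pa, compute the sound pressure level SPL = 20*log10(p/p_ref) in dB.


p / p_ref = 19.681 / 2e-5 = 984050
SPL = 20 * log10(984050) = 119.86 dB


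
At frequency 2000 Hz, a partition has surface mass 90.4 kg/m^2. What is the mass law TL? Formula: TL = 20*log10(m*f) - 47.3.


m * f = 90.4 * 2000 = 180800
20*log10(180800) = 105.144 dB
TL = 105.144 - 47.3 = 57.844 dB


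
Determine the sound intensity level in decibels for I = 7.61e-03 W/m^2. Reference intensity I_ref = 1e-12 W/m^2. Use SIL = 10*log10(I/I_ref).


I / I_ref = 7.61e-03 / 1e-12 = 7.61e+09
SIL = 10 * log10(7.61e+09) = 98.814 dB


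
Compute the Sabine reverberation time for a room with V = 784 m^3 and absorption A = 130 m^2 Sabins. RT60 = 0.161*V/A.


RT60 = 0.161 * 784 / 130 = 0.97095 s


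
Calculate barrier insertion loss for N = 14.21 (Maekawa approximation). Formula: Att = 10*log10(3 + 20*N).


3 + 20*N = 3 + 20*14.21 = 287.2
Att = 10*log10(287.2) = 24.582 dB


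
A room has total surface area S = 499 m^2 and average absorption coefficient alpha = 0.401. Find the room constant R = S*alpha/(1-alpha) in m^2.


R = 499 * 0.401 / (1 - 0.401) = 334.06 m^2


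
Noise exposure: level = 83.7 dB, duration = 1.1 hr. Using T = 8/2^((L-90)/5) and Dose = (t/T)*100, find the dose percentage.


T_allowed = 8 / 2^((83.7 - 90)/5) = 19.1597 hr
Dose = 1.1 / 19.1597 * 100 = 5.7412 %


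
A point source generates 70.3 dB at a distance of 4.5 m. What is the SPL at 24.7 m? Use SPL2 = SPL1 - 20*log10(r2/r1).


r2/r1 = 24.7/4.5 = 5.48889
Correction = 20*log10(5.48889) = 14.7897 dB
SPL2 = 70.3 - 14.7897 = 55.51 dB


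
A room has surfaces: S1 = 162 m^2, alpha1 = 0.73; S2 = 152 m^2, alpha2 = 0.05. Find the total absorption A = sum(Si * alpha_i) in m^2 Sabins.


162 * 0.73 = 118.26
152 * 0.05 = 7.6
A_total = 118.26 + 7.6 = 125.86 m^2


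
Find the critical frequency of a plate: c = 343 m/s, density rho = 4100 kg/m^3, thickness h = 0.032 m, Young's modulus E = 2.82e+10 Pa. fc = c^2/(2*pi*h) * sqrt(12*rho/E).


12*rho/E = 12*4100/2.82e+10 = 1.74468e-06
sqrt(12*rho/E) = sqrt(1.74468e-06) = 0.00132086
c^2/(2*pi*h) = 343^2/(2*pi*0.032) = 585138
fc = 585138 * 0.00132086 = 772.89 Hz


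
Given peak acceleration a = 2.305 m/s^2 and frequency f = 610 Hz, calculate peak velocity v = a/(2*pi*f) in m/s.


omega = 2*pi*f = 2*pi*610 = 3832.74 rad/s
v = a / omega = 2.305 / 3832.74 = 0.0006014 m/s


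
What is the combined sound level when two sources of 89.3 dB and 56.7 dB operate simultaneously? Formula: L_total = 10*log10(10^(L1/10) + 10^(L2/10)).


10^(89.3/10) = 8.51138e+08
10^(56.7/10) = 467735
Sum = 8.51138e+08 + 467735 = 8.51606e+08
L_total = 10*log10(8.51606e+08) = 89.302 dB


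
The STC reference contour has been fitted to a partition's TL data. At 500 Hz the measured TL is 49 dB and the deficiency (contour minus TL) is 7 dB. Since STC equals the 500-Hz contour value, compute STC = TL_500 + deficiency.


By ASTM E413, STC = value of the fitted reference contour at 500 Hz.
Contour value at 500 Hz = TL_500 + deficiency = 49 + 7 = 56
STC = 56


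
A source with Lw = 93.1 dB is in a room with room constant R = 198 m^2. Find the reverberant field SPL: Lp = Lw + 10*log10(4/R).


4/R = 4/198 = 0.020202
Lp = 93.1 + 10*log10(0.020202) = 76.154 dB


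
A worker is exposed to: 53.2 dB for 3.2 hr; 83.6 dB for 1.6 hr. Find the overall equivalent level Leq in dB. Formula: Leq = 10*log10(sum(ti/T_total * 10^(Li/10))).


T_total = 3.2 + 1.6 = 4.8 hr
(3.2/4.8) * 10^(53.2/10) = 139286
(1.6/4.8) * 10^(83.6/10) = 7.63623e+07
Sum = 139286 + 7.63623e+07 = 7.65016e+07
Leq = 10*log10(7.65016e+07) = 78.837 dB


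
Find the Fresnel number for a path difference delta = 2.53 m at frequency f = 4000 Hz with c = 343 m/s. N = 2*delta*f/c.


N = 2*delta*f/c = 2*delta/lambda, where lambda = c/f
lambda = 343 / 4000 = 0.08575 m
N = 2 * 2.53 / 0.08575 = 59.009


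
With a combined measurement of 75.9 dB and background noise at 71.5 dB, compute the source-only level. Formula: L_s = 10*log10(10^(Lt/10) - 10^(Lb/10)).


10^(75.9/10) = 3.89045e+07
10^(71.5/10) = 1.41254e+07
Difference = 3.89045e+07 - 1.41254e+07 = 2.47791e+07
L_source = 10*log10(2.47791e+07) = 73.941 dB


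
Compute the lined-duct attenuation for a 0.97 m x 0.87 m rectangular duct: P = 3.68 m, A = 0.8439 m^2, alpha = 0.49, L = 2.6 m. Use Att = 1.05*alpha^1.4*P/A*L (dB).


alpha^1.4 = 0.49^1.4 = 0.368362
Attenuation rate = 1.05 * alpha^1.4 * P / A
= 1.05 * 0.368362 * 3.68 / 0.8439 = 1.68663 dB/m
Total Att = 1.68663 * 2.6 = 4.3852 dB


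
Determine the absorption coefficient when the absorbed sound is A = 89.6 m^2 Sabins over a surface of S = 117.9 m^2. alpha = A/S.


Absorption coefficient = absorbed power / incident power
alpha = A / S = 89.6 / 117.9 = 0.75997


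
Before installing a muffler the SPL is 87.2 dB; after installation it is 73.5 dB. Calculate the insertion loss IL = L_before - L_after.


Insertion loss = SPL without muffler - SPL with muffler
IL = 87.2 - 73.5 = 13.7 dB


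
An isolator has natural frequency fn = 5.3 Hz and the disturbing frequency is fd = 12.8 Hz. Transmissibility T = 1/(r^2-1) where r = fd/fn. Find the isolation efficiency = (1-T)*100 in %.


r = 12.8 / 5.3 = 2.41509
r^2 - 1 = 2.41509^2 - 1 = 4.83266
T = 1/4.83266 = 0.206925
Efficiency = (1 - 0.206925)*100 = 79.308 %


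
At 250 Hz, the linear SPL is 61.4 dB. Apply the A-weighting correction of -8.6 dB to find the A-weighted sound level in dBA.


A-weighting table: 250 Hz -> -8.6 dB correction
SPL_A = SPL + correction = 61.4 + (-8.6) = 52.8 dBA


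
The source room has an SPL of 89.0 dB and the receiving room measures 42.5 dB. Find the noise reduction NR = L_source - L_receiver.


NR = L_source - L_receiver (difference between source and receiving room levels)
NR = 89.0 - 42.5 = 46.5 dB


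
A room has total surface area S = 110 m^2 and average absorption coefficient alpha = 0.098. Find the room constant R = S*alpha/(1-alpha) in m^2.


R = 110 * 0.098 / (1 - 0.098) = 11.951 m^2


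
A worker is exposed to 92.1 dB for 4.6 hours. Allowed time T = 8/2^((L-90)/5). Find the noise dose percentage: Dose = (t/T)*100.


T_allowed = 8 / 2^((92.1 - 90)/5) = 5.9794 hr
Dose = 4.6 / 5.9794 * 100 = 76.931 %


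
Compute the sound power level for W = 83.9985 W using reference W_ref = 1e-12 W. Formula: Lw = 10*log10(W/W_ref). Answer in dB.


W / W_ref = 83.9985 / 1e-12 = 8.39985e+13
Lw = 10 * log10(8.39985e+13) = 139.24 dB


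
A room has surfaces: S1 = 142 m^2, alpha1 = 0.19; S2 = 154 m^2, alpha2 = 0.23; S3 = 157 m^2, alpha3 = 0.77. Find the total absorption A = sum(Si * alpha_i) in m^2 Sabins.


142 * 0.19 = 26.98
154 * 0.23 = 35.42
157 * 0.77 = 120.89
A_total = 26.98 + 35.42 + 120.89 = 183.29 m^2


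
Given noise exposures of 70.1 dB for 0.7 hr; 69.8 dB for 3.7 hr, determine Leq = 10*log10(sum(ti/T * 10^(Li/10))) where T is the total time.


T_total = 0.7 + 3.7 = 4.4 hr
(0.7/4.4) * 10^(70.1/10) = 1.62797e+06
(3.7/4.4) * 10^(69.8/10) = 8.03062e+06
Sum = 1.62797e+06 + 8.03062e+06 = 9.65859e+06
Leq = 10*log10(9.65859e+06) = 69.849 dB


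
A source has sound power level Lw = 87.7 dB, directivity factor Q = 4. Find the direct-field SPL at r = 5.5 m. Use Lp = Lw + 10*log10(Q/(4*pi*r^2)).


4*pi*r^2 = 4*pi*5.5^2 = 380.133 m^2
Q / (4*pi*r^2) = 4 / 380.133 = 0.0105226
Lp = 87.7 + 10*log10(0.0105226) = 67.921 dB


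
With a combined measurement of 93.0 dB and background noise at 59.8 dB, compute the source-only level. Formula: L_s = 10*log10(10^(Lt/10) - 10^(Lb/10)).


10^(93.0/10) = 1.99526e+09
10^(59.8/10) = 954993
Difference = 1.99526e+09 - 954993 = 1.99431e+09
L_source = 10*log10(1.99431e+09) = 92.998 dB


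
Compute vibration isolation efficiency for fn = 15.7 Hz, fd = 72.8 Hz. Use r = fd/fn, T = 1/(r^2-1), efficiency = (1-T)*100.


r = 72.8 / 15.7 = 4.63694
r^2 - 1 = 4.63694^2 - 1 = 20.5012
T = 1/20.5012 = 0.0487776
Efficiency = (1 - 0.0487776)*100 = 95.122 %


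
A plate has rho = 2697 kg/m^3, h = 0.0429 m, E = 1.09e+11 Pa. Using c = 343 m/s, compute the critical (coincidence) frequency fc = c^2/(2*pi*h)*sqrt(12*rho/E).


12*rho/E = 12*2697/1.09e+11 = 2.96917e-07
sqrt(12*rho/E) = sqrt(2.96917e-07) = 0.000544901
c^2/(2*pi*h) = 343^2/(2*pi*0.0429) = 436467
fc = 436467 * 0.000544901 = 237.83 Hz


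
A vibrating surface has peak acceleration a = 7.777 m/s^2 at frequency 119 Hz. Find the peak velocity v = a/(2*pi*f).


omega = 2*pi*f = 2*pi*119 = 747.699 rad/s
v = a / omega = 7.777 / 747.699 = 0.010401 m/s


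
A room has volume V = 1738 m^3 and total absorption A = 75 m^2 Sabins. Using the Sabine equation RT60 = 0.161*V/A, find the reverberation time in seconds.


RT60 = 0.161 * 1738 / 75 = 3.7309 s


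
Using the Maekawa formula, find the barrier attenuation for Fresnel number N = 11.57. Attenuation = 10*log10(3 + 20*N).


3 + 20*N = 3 + 20*11.57 = 234.4
Att = 10*log10(234.4) = 23.7 dB


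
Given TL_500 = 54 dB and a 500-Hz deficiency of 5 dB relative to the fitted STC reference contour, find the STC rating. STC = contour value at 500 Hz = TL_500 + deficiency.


By ASTM E413, STC = value of the fitted reference contour at 500 Hz.
Contour value at 500 Hz = TL_500 + deficiency = 54 + 5 = 59
STC = 59


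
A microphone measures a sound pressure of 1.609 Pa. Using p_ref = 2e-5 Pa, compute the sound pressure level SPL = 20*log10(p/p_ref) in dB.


p / p_ref = 1.609 / 2e-5 = 80450
SPL = 20 * log10(80450) = 98.111 dB


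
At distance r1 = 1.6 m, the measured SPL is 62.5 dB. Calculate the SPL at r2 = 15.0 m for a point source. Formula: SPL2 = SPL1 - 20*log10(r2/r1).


r2/r1 = 15.0/1.6 = 9.375
Correction = 20*log10(9.375) = 19.4394 dB
SPL2 = 62.5 - 19.4394 = 43.061 dB


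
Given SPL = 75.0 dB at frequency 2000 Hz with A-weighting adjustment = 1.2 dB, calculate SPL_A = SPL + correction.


A-weighting table: 2000 Hz -> 1.2 dB correction
SPL_A = SPL + correction = 75.0 + (1.2) = 76.2 dBA


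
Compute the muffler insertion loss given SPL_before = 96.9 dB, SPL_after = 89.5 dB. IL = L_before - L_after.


Insertion loss = SPL without muffler - SPL with muffler
IL = 96.9 - 89.5 = 7.4 dB


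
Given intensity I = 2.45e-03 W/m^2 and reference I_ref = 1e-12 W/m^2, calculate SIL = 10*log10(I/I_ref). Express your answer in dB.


I / I_ref = 2.45e-03 / 1e-12 = 2.45e+09
SIL = 10 * log10(2.45e+09) = 93.892 dB


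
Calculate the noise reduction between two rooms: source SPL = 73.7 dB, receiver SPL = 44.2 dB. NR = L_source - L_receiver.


NR = L_source - L_receiver (difference between source and receiving room levels)
NR = 73.7 - 44.2 = 29.5 dB


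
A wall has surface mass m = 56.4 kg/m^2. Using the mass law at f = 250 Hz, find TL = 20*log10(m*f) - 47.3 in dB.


m * f = 56.4 * 250 = 14100
20*log10(14100) = 82.9844 dB
TL = 82.9844 - 47.3 = 35.684 dB


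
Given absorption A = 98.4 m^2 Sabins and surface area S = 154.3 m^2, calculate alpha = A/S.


Absorption coefficient = absorbed power / incident power
alpha = A / S = 98.4 / 154.3 = 0.63772


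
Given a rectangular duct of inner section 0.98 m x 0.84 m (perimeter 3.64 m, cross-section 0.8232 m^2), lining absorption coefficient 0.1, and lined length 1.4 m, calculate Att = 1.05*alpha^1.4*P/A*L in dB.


alpha^1.4 = 0.1^1.4 = 0.0398107
Attenuation rate = 1.05 * alpha^1.4 * P / A
= 1.05 * 0.0398107 * 3.64 / 0.8232 = 0.184835 dB/m
Total Att = 0.184835 * 1.4 = 0.25877 dB


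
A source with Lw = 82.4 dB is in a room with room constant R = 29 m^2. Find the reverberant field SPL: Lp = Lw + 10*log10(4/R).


4/R = 4/29 = 0.137931
Lp = 82.4 + 10*log10(0.137931) = 73.797 dB


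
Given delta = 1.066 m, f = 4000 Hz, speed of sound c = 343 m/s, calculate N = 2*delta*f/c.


N = 2*delta*f/c = 2*delta/lambda, where lambda = c/f
lambda = 343 / 4000 = 0.08575 m
N = 2 * 1.066 / 0.08575 = 24.863


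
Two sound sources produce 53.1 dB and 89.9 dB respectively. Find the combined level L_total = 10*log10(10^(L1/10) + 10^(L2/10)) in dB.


10^(53.1/10) = 204174
10^(89.9/10) = 9.77237e+08
Sum = 204174 + 9.77237e+08 = 9.77441e+08
L_total = 10*log10(9.77441e+08) = 89.901 dB


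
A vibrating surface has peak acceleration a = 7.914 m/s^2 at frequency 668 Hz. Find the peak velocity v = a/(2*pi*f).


omega = 2*pi*f = 2*pi*668 = 4197.17 rad/s
v = a / omega = 7.914 / 4197.17 = 0.0018856 m/s


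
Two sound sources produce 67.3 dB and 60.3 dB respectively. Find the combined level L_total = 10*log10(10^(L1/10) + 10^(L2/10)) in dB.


10^(67.3/10) = 5.37032e+06
10^(60.3/10) = 1.07152e+06
Sum = 5.37032e+06 + 1.07152e+06 = 6.44184e+06
L_total = 10*log10(6.44184e+06) = 68.09 dB


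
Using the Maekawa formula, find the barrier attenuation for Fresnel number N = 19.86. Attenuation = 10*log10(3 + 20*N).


3 + 20*N = 3 + 20*19.86 = 400.2
Att = 10*log10(400.2) = 26.023 dB


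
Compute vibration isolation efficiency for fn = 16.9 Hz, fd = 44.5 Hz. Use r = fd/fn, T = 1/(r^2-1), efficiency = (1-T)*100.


r = 44.5 / 16.9 = 2.63314
r^2 - 1 = 2.63314^2 - 1 = 5.93343
T = 1/5.93343 = 0.168537
Efficiency = (1 - 0.168537)*100 = 83.146 %


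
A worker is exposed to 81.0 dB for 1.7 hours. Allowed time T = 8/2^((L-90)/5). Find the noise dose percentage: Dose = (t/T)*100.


T_allowed = 8 / 2^((81.0 - 90)/5) = 27.8576 hr
Dose = 1.7 / 27.8576 * 100 = 6.1025 %


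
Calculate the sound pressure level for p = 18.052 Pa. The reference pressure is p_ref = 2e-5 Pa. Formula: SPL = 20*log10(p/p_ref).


p / p_ref = 18.052 / 2e-5 = 902600
SPL = 20 * log10(902600) = 119.11 dB


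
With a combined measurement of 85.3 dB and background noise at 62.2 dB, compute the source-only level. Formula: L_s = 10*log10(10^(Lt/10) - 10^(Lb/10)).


10^(85.3/10) = 3.38844e+08
10^(62.2/10) = 1.65959e+06
Difference = 3.38844e+08 - 1.65959e+06 = 3.37184e+08
L_source = 10*log10(3.37184e+08) = 85.279 dB


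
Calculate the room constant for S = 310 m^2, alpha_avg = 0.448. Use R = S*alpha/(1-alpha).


R = 310 * 0.448 / (1 - 0.448) = 251.59 m^2


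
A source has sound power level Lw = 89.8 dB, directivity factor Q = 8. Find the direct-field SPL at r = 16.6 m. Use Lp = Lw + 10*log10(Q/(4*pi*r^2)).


4*pi*r^2 = 4*pi*16.6^2 = 3462.79 m^2
Q / (4*pi*r^2) = 8 / 3462.79 = 0.00231028
Lp = 89.8 + 10*log10(0.00231028) = 63.437 dB


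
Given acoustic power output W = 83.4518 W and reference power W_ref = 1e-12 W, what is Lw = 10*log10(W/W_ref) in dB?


W / W_ref = 83.4518 / 1e-12 = 8.34518e+13
Lw = 10 * log10(8.34518e+13) = 139.21 dB


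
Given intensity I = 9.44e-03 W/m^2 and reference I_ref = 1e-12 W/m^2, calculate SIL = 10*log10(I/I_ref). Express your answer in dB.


I / I_ref = 9.44e-03 / 1e-12 = 9.44e+09
SIL = 10 * log10(9.44e+09) = 99.75 dB


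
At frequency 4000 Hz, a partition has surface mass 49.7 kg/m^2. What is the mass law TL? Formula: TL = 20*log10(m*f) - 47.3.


m * f = 49.7 * 4000 = 198800
20*log10(198800) = 105.968 dB
TL = 105.968 - 47.3 = 58.668 dB


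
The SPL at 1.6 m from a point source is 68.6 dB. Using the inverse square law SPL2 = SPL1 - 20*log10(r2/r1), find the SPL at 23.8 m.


r2/r1 = 23.8/1.6 = 14.875
Correction = 20*log10(14.875) = 23.4491 dB
SPL2 = 68.6 - 23.4491 = 45.151 dB


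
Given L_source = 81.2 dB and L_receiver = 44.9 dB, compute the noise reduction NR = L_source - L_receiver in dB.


NR = L_source - L_receiver (difference between source and receiving room levels)
NR = 81.2 - 44.9 = 36.3 dB


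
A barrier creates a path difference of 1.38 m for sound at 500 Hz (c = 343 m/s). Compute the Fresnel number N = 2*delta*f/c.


N = 2*delta*f/c = 2*delta/lambda, where lambda = c/f
lambda = 343 / 500 = 0.686 m
N = 2 * 1.38 / 0.686 = 4.0233


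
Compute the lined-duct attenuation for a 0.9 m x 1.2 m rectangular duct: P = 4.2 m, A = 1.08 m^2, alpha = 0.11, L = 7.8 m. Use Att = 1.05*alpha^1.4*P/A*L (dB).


alpha^1.4 = 0.11^1.4 = 0.0454935
Attenuation rate = 1.05 * alpha^1.4 * P / A
= 1.05 * 0.0454935 * 4.2 / 1.08 = 0.185765 dB/m
Total Att = 0.185765 * 7.8 = 1.449 dB


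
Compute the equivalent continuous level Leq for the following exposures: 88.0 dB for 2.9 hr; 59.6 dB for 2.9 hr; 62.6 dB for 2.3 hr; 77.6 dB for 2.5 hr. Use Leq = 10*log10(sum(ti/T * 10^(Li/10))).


T_total = 2.9 + 2.9 + 2.3 + 2.5 = 10.6 hr
(2.9/10.6) * 10^(88.0/10) = 1.7262e+08
(2.9/10.6) * 10^(59.6/10) = 249512
(2.3/10.6) * 10^(62.6/10) = 394841
(2.5/10.6) * 10^(77.6/10) = 1.35717e+07
Sum = 1.7262e+08 + 249512 + 394841 + 1.35717e+07 = 1.86836e+08
Leq = 10*log10(1.86836e+08) = 82.715 dB


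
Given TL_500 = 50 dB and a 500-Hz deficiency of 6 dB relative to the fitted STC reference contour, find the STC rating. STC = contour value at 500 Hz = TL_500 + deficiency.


By ASTM E413, STC = value of the fitted reference contour at 500 Hz.
Contour value at 500 Hz = TL_500 + deficiency = 50 + 6 = 56
STC = 56


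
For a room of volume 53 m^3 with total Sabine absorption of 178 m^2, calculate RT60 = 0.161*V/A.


RT60 = 0.161 * 53 / 178 = 0.047938 s


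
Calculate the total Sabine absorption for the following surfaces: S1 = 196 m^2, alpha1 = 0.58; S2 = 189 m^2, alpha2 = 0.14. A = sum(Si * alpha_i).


196 * 0.58 = 113.68
189 * 0.14 = 26.46
A_total = 113.68 + 26.46 = 140.14 m^2


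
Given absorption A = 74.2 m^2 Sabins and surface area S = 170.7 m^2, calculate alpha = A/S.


Absorption coefficient = absorbed power / incident power
alpha = A / S = 74.2 / 170.7 = 0.43468


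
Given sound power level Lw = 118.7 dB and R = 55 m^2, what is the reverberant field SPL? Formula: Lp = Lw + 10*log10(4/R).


4/R = 4/55 = 0.0727273
Lp = 118.7 + 10*log10(0.0727273) = 107.32 dB


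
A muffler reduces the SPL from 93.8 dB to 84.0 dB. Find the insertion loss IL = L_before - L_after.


Insertion loss = SPL without muffler - SPL with muffler
IL = 93.8 - 84.0 = 9.8 dB


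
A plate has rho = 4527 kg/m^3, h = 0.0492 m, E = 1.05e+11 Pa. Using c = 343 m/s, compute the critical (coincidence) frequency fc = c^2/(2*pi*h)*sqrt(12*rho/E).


12*rho/E = 12*4527/1.05e+11 = 5.17371e-07
sqrt(12*rho/E) = sqrt(5.17371e-07) = 0.000719285
c^2/(2*pi*h) = 343^2/(2*pi*0.0492) = 380578
fc = 380578 * 0.000719285 = 273.74 Hz


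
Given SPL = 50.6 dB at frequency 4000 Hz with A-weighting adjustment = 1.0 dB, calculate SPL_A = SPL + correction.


A-weighting table: 4000 Hz -> 1.0 dB correction
SPL_A = SPL + correction = 50.6 + (1.0) = 51.6 dBA


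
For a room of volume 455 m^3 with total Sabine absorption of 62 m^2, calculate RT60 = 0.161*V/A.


RT60 = 0.161 * 455 / 62 = 1.1815 s


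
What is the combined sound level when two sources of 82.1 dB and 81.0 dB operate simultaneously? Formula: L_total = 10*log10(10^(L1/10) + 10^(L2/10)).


10^(82.1/10) = 1.62181e+08
10^(81.0/10) = 1.25893e+08
Sum = 1.62181e+08 + 1.25893e+08 = 2.88074e+08
L_total = 10*log10(2.88074e+08) = 84.595 dB


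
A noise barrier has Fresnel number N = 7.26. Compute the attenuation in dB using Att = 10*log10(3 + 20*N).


3 + 20*N = 3 + 20*7.26 = 148.2
Att = 10*log10(148.2) = 21.708 dB


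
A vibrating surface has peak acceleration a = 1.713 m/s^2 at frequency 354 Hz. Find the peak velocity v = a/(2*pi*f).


omega = 2*pi*f = 2*pi*354 = 2224.25 rad/s
v = a / omega = 1.713 / 2224.25 = 0.00077015 m/s


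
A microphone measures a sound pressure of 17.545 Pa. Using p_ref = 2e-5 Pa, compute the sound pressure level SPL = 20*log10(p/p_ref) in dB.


p / p_ref = 17.545 / 2e-5 = 877250
SPL = 20 * log10(877250) = 118.86 dB


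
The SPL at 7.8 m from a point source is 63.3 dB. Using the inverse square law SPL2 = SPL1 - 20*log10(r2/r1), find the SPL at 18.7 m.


r2/r1 = 18.7/7.8 = 2.39744
Correction = 20*log10(2.39744) = 7.59495 dB
SPL2 = 63.3 - 7.59495 = 55.705 dB


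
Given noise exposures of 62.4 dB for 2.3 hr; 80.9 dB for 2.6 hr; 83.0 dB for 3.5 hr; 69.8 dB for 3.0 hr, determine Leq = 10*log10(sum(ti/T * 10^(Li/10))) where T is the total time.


T_total = 2.3 + 2.6 + 3.5 + 3.0 = 11.4 hr
(2.3/11.4) * 10^(62.4/10) = 350609
(2.6/11.4) * 10^(80.9/10) = 2.80588e+07
(3.5/11.4) * 10^(83.0/10) = 6.12581e+07
(3.0/11.4) * 10^(69.8/10) = 2.51314e+06
Sum = 350609 + 2.80588e+07 + 6.12581e+07 + 2.51314e+06 = 9.21806e+07
Leq = 10*log10(9.21806e+07) = 79.646 dB


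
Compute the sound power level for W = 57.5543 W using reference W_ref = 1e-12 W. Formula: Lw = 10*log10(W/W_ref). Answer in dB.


W / W_ref = 57.5543 / 1e-12 = 5.75543e+13
Lw = 10 * log10(5.75543e+13) = 137.6 dB


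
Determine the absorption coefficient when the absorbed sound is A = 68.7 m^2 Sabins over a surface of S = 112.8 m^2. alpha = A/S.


Absorption coefficient = absorbed power / incident power
alpha = A / S = 68.7 / 112.8 = 0.60904


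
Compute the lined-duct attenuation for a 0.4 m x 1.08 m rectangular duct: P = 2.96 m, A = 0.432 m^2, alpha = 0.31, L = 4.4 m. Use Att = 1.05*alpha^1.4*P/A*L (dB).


alpha^1.4 = 0.31^1.4 = 0.194047
Attenuation rate = 1.05 * alpha^1.4 * P / A
= 1.05 * 0.194047 * 2.96 / 0.432 = 1.39606 dB/m
Total Att = 1.39606 * 4.4 = 6.1427 dB


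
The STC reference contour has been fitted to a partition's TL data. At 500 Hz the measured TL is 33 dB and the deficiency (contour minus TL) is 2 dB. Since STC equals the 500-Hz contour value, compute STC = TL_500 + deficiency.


By ASTM E413, STC = value of the fitted reference contour at 500 Hz.
Contour value at 500 Hz = TL_500 + deficiency = 33 + 2 = 35
STC = 35


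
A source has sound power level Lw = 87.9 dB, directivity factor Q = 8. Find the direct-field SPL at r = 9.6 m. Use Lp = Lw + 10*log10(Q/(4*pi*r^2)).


4*pi*r^2 = 4*pi*9.6^2 = 1158.12 m^2
Q / (4*pi*r^2) = 8 / 1158.12 = 0.00690775
Lp = 87.9 + 10*log10(0.00690775) = 66.293 dB


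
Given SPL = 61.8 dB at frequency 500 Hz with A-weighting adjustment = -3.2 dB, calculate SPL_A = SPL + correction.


A-weighting table: 500 Hz -> -3.2 dB correction
SPL_A = SPL + correction = 61.8 + (-3.2) = 58.6 dBA


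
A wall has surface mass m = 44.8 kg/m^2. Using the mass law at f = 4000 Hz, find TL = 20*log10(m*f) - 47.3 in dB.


m * f = 44.8 * 4000 = 179200
20*log10(179200) = 105.067 dB
TL = 105.067 - 47.3 = 57.767 dB


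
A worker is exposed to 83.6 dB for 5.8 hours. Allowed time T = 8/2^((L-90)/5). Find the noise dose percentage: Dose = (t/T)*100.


T_allowed = 8 / 2^((83.6 - 90)/5) = 19.4271 hr
Dose = 5.8 / 19.4271 * 100 = 29.855 %


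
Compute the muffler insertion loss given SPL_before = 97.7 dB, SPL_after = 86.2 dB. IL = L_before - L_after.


Insertion loss = SPL without muffler - SPL with muffler
IL = 97.7 - 86.2 = 11.5 dB


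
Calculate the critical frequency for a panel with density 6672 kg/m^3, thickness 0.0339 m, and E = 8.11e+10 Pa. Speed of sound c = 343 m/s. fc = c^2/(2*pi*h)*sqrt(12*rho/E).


12*rho/E = 12*6672/8.11e+10 = 9.87226e-07
sqrt(12*rho/E) = sqrt(9.87226e-07) = 0.000993592
c^2/(2*pi*h) = 343^2/(2*pi*0.0339) = 552343
fc = 552343 * 0.000993592 = 548.8 Hz


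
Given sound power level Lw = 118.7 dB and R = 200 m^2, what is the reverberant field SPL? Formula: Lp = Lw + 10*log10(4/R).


4/R = 4/200 = 0.02
Lp = 118.7 + 10*log10(0.02) = 101.71 dB


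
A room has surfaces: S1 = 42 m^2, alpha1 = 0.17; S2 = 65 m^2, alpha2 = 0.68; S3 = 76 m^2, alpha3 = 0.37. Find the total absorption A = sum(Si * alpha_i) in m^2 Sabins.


42 * 0.17 = 7.14
65 * 0.68 = 44.2
76 * 0.37 = 28.12
A_total = 7.14 + 44.2 + 28.12 = 79.46 m^2


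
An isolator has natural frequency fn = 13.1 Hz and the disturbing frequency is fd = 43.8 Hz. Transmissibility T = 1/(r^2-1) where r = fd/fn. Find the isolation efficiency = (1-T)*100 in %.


r = 43.8 / 13.1 = 3.34351
r^2 - 1 = 3.34351^2 - 1 = 10.1791
T = 1/10.1791 = 0.0982405
Efficiency = (1 - 0.0982405)*100 = 90.176 %


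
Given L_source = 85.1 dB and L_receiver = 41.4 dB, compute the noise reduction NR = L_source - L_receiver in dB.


NR = L_source - L_receiver (difference between source and receiving room levels)
NR = 85.1 - 41.4 = 43.7 dB


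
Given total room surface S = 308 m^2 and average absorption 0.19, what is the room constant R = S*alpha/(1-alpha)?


R = 308 * 0.19 / (1 - 0.19) = 72.247 m^2


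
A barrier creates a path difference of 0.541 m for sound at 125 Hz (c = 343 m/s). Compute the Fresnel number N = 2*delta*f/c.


N = 2*delta*f/c = 2*delta/lambda, where lambda = c/f
lambda = 343 / 125 = 2.744 m
N = 2 * 0.541 / 2.744 = 0.39431


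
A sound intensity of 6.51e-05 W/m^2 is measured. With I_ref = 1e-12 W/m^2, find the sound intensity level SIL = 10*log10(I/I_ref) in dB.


I / I_ref = 6.51e-05 / 1e-12 = 6.51e+07
SIL = 10 * log10(6.51e+07) = 78.136 dB
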